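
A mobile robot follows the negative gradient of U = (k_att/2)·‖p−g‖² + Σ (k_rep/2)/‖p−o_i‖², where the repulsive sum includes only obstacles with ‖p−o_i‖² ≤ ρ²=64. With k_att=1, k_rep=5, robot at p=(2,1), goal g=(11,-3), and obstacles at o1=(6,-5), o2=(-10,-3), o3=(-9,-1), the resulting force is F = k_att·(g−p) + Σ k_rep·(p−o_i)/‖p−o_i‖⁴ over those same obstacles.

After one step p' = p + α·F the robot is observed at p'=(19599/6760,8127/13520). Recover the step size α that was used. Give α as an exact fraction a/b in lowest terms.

α = 1/10

F_att = 1·(g−p) = 1·(9,-4) = (9.0000,-4.0000)
o1: d²=52 ≤ ρ²=64; F_rep = 5·(-4,6)/52² = (-0.0074,0.0111)
o2: d²=160 > ρ²=64 → inactive
o3: d²=125 > ρ²=64 → inactive
F = F_att + ΣF_rep = (8.9926,-3.9889)
Δp = p'−p = (0.8993,-0.3989); α = Δx/Fx = (6079/6760) / (6079/676) = 1/10
check: Δy/Fy = (-5393/13520) / (-5393/1352) = 1/10 ✓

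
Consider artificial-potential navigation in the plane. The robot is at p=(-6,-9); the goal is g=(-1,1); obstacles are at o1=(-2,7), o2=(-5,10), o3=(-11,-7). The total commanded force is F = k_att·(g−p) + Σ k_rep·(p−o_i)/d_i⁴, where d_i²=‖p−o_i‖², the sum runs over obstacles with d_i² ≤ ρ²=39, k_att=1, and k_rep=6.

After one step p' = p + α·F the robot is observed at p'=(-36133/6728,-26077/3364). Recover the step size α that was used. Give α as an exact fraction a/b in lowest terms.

α = 1/8

F_att = 1·(g−p) = 1·(5,10) = (5.0000,10.0000)
o1: d²=272 > ρ²=39 → inactive
o2: d²=362 > ρ²=39 → inactive
o3: d²=29 ≤ ρ²=39; F_rep = 6·(5,-2)/29² = (0.0357,-0.0143)
F = F_att + ΣF_rep = (5.0357,9.9857)
Δp = p'−p = (0.6295,1.2482); α = Δx/Fx = (4235/6728) / (4235/841) = 1/8
check: Δy/Fy = (4199/3364) / (8398/841) = 1/8 ✓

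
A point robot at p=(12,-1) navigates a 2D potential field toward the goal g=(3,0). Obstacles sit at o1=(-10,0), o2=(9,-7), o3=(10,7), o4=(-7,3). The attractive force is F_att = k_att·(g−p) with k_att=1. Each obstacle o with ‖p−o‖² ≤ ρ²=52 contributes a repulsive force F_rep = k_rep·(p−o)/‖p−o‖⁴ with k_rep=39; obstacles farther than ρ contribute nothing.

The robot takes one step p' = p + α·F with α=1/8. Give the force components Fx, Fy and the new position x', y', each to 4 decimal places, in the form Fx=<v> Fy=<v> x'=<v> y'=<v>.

Fx=-8.9422 Fy=1.1156 x'=10.8822 y'=-0.8606

F_att = 1·(g−p) = 1·(-9,1) = (-9.0000,1.0000)
o1: d²=485 > ρ²=52 → inactive
o2: d²=45 ≤ ρ²=52; F_rep = 39·(3,6)/45² = (0.0578,0.1156)
o3: d²=68 > ρ²=52 → inactive
o4: d²=377 > ρ²=52 → inactive
F = F_att + ΣF_rep = (-8.9422,1.1156)
p' = p + 1/8·F = (10.8822,-0.8606)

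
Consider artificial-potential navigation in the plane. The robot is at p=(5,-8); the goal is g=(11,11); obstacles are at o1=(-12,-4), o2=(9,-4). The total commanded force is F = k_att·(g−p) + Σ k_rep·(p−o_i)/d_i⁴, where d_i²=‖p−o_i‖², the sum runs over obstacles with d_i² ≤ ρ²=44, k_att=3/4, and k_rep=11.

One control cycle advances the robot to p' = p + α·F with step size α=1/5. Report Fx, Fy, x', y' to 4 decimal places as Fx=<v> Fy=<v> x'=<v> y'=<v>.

F_att = 3/4·(g−p) = 3/4·(6,19) = (4.5000,14.2500)
o1: d²=305 > ρ²=44 → inactive
o2: d²=32 ≤ ρ²=44; F_rep = 11·(-4,-4)/32² = (-0.0430,-0.0430)
F = F_att + ΣF_rep = (4.4570,14.2070)
p' = p + 1/5·F = (5.8914,-5.1586)

Fx=4.4570 Fy=14.2070 x'=5.8914 y'=-5.1586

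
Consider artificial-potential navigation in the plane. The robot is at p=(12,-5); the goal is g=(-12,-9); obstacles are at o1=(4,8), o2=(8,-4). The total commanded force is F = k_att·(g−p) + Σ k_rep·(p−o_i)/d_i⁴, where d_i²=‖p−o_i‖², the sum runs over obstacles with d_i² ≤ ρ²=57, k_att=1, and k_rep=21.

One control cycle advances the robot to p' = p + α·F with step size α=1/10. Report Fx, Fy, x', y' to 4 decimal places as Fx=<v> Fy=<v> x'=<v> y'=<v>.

Fx=-23.7093 Fy=-4.0727 x'=9.6291 y'=-5.4073

F_att = 1·(g−p) = 1·(-24,-4) = (-24.0000,-4.0000)
o1: d²=233 > ρ²=57 → inactive
o2: d²=17 ≤ ρ²=57; F_rep = 21·(4,-1)/17² = (0.2907,-0.0727)
F = F_att + ΣF_rep = (-23.7093,-4.0727)
p' = p + 1/10·F = (9.6291,-5.4073)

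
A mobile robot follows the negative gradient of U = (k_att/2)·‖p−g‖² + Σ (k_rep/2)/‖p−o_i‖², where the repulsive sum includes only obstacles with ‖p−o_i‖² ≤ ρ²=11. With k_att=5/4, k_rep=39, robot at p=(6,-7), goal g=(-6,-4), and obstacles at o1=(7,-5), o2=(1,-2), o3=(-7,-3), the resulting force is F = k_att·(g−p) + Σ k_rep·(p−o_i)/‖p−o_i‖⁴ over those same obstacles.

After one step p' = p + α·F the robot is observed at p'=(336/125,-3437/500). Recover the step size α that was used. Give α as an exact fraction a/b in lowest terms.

F_att = 5/4·(g−p) = 5/4·(-12,3) = (-15.0000,3.7500)
o1: d²=5 ≤ ρ²=11; F_rep = 39·(-1,-2)/5² = (-1.5600,-3.1200)
o2: d²=50 > ρ²=11 → inactive
o3: d²=185 > ρ²=11 → inactive
F = F_att + ΣF_rep = (-16.5600,0.6300)
Δp = p'−p = (-3.3120,0.1260); α = Δx/Fx = (-414/125) / (-414/25) = 1/5
check: Δy/Fy = (63/500) / (63/100) = 1/5 ✓

α = 1/5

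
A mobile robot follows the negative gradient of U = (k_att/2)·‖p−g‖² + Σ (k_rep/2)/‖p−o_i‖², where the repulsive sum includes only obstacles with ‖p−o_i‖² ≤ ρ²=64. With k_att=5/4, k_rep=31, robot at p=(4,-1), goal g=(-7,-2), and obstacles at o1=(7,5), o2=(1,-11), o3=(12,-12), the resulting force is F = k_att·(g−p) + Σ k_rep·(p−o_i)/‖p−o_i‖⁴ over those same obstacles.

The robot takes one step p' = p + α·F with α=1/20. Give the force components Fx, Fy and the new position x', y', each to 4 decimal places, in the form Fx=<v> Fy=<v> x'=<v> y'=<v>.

Fx=-13.7959 Fy=-1.3419 x'=3.3102 y'=-1.0671

F_att = 5/4·(g−p) = 5/4·(-11,-1) = (-13.7500,-1.2500)
o1: d²=45 ≤ ρ²=64; F_rep = 31·(-3,-6)/45² = (-0.0459,-0.0919)
o2: d²=109 > ρ²=64 → inactive
o3: d²=185 > ρ²=64 → inactive
F = F_att + ΣF_rep = (-13.7959,-1.3419)
p' = p + 1/20·F = (3.3102,-1.0671)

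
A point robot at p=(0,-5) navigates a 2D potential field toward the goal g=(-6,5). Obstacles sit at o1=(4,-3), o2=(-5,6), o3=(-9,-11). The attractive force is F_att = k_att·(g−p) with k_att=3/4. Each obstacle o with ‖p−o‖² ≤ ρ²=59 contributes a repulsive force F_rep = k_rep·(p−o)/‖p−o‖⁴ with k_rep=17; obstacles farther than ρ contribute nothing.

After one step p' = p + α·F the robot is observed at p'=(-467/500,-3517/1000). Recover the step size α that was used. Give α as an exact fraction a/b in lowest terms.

F_att = 3/4·(g−p) = 3/4·(-6,10) = (-4.5000,7.5000)
o1: d²=20 ≤ ρ²=59; F_rep = 17·(-4,-2)/20² = (-0.1700,-0.0850)
o2: d²=146 > ρ²=59 → inactive
o3: d²=117 > ρ²=59 → inactive
F = F_att + ΣF_rep = (-4.6700,7.4150)
Δp = p'−p = (-0.9340,1.4830); α = Δx/Fx = (-467/500) / (-467/100) = 1/5
check: Δy/Fy = (1483/1000) / (1483/200) = 1/5 ✓

α = 1/5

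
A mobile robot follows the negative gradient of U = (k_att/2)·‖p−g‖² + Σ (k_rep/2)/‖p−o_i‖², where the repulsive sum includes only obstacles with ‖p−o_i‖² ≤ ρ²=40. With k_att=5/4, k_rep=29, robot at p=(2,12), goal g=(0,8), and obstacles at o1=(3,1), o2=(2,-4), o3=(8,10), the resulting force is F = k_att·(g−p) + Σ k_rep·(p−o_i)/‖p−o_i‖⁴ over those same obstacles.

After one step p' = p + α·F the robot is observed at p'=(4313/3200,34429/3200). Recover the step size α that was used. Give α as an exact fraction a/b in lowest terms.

α = 1/4

F_att = 5/4·(g−p) = 5/4·(-2,-4) = (-2.5000,-5.0000)
o1: d²=122 > ρ²=40 → inactive
o2: d²=256 > ρ²=40 → inactive
o3: d²=40 ≤ ρ²=40; F_rep = 29·(-6,2)/40² = (-0.1087,0.0362)
F = F_att + ΣF_rep = (-2.6088,-4.9638)
Δp = p'−p = (-0.6522,-1.2409); α = Δx/Fx = (-2087/3200) / (-2087/800) = 1/4
check: Δy/Fy = (-3971/3200) / (-3971/800) = 1/4 ✓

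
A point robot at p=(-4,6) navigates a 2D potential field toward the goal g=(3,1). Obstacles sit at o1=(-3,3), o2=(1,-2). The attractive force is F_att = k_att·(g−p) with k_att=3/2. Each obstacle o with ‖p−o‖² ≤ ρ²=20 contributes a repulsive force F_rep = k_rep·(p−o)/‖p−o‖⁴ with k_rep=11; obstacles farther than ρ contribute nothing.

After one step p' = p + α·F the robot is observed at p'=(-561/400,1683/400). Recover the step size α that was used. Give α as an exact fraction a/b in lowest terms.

F_att = 3/2·(g−p) = 3/2·(7,-5) = (10.5000,-7.5000)
o1: d²=10 ≤ ρ²=20; F_rep = 11·(-1,3)/10² = (-0.1100,0.3300)
o2: d²=89 > ρ²=20 → inactive
F = F_att + ΣF_rep = (10.3900,-7.1700)
Δp = p'−p = (2.5975,-1.7925); α = Δx/Fx = (1039/400) / (1039/100) = 1/4
check: Δy/Fy = (-717/400) / (-717/100) = 1/4 ✓

α = 1/4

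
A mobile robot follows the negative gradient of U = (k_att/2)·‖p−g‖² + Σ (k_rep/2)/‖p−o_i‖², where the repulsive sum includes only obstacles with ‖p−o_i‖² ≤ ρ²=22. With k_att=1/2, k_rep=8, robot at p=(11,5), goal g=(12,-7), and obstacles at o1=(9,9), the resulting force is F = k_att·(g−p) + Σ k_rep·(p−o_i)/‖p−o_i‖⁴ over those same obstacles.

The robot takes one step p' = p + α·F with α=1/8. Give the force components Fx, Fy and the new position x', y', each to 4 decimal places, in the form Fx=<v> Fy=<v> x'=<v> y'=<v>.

Fx=0.5400 Fy=-6.0800 x'=11.0675 y'=4.2400

F_att = 1/2·(g−p) = 1/2·(1,-12) = (0.5000,-6.0000)
o1: d²=20 ≤ ρ²=22; F_rep = 8·(2,-4)/20² = (0.0400,-0.0800)
F = F_att + ΣF_rep = (0.5400,-6.0800)
p' = p + 1/8·F = (11.0675,4.2400)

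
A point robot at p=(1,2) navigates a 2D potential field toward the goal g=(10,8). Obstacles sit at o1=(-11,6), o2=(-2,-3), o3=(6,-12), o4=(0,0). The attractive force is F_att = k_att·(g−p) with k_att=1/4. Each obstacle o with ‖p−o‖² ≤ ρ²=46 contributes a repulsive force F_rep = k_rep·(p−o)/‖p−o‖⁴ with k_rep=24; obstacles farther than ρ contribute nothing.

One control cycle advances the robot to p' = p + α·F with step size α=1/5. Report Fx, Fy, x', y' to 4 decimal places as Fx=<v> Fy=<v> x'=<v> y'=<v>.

F_att = 1/4·(g−p) = 1/4·(9,6) = (2.2500,1.5000)
o1: d²=160 > ρ²=46 → inactive
o2: d²=34 ≤ ρ²=46; F_rep = 24·(3,5)/34² = (0.0623,0.1038)
o3: d²=221 > ρ²=46 → inactive
o4: d²=5 ≤ ρ²=46; F_rep = 24·(1,2)/5² = (0.9600,1.9200)
F = F_att + ΣF_rep = (3.2723,3.5238)
p' = p + 1/5·F = (1.6545,2.7048)

Fx=3.2723 Fy=3.5238 x'=1.6545 y'=2.7048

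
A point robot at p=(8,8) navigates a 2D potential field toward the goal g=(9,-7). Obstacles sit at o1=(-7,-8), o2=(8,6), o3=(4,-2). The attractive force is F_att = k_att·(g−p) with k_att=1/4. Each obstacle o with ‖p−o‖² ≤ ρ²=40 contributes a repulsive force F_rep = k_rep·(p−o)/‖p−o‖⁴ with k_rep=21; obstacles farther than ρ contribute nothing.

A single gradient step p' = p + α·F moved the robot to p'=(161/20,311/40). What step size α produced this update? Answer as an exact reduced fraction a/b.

F_att = 1/4·(g−p) = 1/4·(1,-15) = (0.2500,-3.7500)
o1: d²=481 > ρ²=40 → inactive
o2: d²=4 ≤ ρ²=40; F_rep = 21·(0,2)/4² = (0.0000,2.6250)
o3: d²=116 > ρ²=40 → inactive
F = F_att + ΣF_rep = (0.2500,-1.1250)
Δp = p'−p = (0.0500,-0.2250); α = Δx/Fx = (1/20) / (1/4) = 1/5
check: Δy/Fy = (-9/40) / (-9/8) = 1/5 ✓

α = 1/5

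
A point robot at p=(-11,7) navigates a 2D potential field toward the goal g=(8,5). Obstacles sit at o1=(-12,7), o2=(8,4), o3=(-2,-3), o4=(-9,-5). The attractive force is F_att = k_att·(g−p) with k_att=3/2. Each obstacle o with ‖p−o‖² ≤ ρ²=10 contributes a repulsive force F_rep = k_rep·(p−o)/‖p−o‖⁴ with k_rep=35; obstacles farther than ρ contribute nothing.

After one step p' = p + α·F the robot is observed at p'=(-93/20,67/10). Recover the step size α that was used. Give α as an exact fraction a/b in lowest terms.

α = 1/10

F_att = 3/2·(g−p) = 3/2·(19,-2) = (28.5000,-3.0000)
o1: d²=1 ≤ ρ²=10; F_rep = 35·(1,0)/1² = (35.0000,0.0000)
o2: d²=370 > ρ²=10 → inactive
o3: d²=181 > ρ²=10 → inactive
o4: d²=148 > ρ²=10 → inactive
F = F_att + ΣF_rep = (63.5000,-3.0000)
Δp = p'−p = (6.3500,-0.3000); α = Δx/Fx = (127/20) / (127/2) = 1/10
check: Δy/Fy = (-3/10) / (-3) = 1/10 ✓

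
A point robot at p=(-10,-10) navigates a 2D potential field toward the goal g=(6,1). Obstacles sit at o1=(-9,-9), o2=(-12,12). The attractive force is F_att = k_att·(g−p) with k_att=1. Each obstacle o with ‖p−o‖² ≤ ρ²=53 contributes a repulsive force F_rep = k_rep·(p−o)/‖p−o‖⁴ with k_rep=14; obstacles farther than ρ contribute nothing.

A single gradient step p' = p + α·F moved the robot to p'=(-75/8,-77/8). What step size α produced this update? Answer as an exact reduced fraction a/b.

α = 1/20

F_att = 1·(g−p) = 1·(16,11) = (16.0000,11.0000)
o1: d²=2 ≤ ρ²=53; F_rep = 14·(-1,-1)/2² = (-3.5000,-3.5000)
o2: d²=488 > ρ²=53 → inactive
F = F_att + ΣF_rep = (12.5000,7.5000)
Δp = p'−p = (0.6250,0.3750); α = Δx/Fx = (5/8) / (25/2) = 1/20
check: Δy/Fy = (3/8) / (15/2) = 1/20 ✓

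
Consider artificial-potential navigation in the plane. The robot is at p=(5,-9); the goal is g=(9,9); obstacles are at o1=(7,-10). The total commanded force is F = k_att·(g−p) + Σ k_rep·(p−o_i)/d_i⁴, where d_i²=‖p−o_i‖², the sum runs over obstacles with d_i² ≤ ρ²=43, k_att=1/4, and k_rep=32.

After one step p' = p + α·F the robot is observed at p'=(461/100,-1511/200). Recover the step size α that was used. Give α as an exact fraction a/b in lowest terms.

α = 1/4

F_att = 1/4·(g−p) = 1/4·(4,18) = (1.0000,4.5000)
o1: d²=5 ≤ ρ²=43; F_rep = 32·(-2,1)/5² = (-2.5600,1.2800)
F = F_att + ΣF_rep = (-1.5600,5.7800)
Δp = p'−p = (-0.3900,1.4450); α = Δx/Fx = (-39/100) / (-39/25) = 1/4
check: Δy/Fy = (289/200) / (289/50) = 1/4 ✓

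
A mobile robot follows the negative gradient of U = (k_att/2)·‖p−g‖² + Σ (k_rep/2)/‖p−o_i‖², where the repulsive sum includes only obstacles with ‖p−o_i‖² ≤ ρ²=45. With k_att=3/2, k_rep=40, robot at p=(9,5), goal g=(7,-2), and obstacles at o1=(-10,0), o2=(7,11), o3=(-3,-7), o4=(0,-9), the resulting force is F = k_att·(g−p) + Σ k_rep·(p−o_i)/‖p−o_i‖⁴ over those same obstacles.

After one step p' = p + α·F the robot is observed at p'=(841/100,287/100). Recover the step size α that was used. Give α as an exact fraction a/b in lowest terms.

F_att = 3/2·(g−p) = 3/2·(-2,-7) = (-3.0000,-10.5000)
o1: d²=386 > ρ²=45 → inactive
o2: d²=40 ≤ ρ²=45; F_rep = 40·(2,-6)/40² = (0.0500,-0.1500)
o3: d²=288 > ρ²=45 → inactive
o4: d²=277 > ρ²=45 → inactive
F = F_att + ΣF_rep = (-2.9500,-10.6500)
Δp = p'−p = (-0.5900,-2.1300); α = Δx/Fx = (-59/100) / (-59/20) = 1/5
check: Δy/Fy = (-213/100) / (-213/20) = 1/5 ✓

α = 1/5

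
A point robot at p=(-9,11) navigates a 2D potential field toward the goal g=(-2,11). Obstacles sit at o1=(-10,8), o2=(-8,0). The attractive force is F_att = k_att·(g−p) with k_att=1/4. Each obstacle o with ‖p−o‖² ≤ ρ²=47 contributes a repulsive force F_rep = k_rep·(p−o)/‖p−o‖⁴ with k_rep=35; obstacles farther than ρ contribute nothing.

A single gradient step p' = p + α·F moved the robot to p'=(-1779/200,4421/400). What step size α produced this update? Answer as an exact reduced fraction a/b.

F_att = 1/4·(g−p) = 1/4·(7,0) = (1.7500,0.0000)
o1: d²=10 ≤ ρ²=47; F_rep = 35·(1,3)/10² = (0.3500,1.0500)
o2: d²=122 > ρ²=47 → inactive
F = F_att + ΣF_rep = (2.1000,1.0500)
Δp = p'−p = (0.1050,0.0525); α = Δx/Fx = (21/200) / (21/10) = 1/20
check: Δy/Fy = (21/400) / (21/20) = 1/20 ✓

α = 1/20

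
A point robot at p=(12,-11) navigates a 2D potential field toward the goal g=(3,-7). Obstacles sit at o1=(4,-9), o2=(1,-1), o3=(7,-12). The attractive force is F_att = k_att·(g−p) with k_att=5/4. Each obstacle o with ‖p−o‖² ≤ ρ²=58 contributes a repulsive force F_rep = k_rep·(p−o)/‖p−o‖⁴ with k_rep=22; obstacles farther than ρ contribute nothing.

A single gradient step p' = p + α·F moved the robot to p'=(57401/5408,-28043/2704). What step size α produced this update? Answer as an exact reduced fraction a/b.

F_att = 5/4·(g−p) = 5/4·(-9,4) = (-11.2500,5.0000)
o1: d²=68 > ρ²=58 → inactive
o2: d²=221 > ρ²=58 → inactive
o3: d²=26 ≤ ρ²=58; F_rep = 22·(5,1)/26² = (0.1627,0.0325)
F = F_att + ΣF_rep = (-11.0873,5.0325)
Δp = p'−p = (-1.3859,0.6291); α = Δx/Fx = (-7495/5408) / (-7495/676) = 1/8
check: Δy/Fy = (1701/2704) / (1701/338) = 1/8 ✓

α = 1/8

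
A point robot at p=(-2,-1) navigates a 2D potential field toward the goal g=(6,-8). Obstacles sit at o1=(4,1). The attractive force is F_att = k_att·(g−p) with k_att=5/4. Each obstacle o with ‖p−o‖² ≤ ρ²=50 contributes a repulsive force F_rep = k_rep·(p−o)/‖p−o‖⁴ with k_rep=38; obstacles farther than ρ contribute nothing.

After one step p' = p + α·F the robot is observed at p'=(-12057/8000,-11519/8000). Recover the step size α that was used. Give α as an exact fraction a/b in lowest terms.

F_att = 5/4·(g−p) = 5/4·(8,-7) = (10.0000,-8.7500)
o1: d²=40 ≤ ρ²=50; F_rep = 38·(-6,-2)/40² = (-0.1425,-0.0475)
F = F_att + ΣF_rep = (9.8575,-8.7975)
Δp = p'−p = (0.4929,-0.4399); α = Δx/Fx = (3943/8000) / (3943/400) = 1/20
check: Δy/Fy = (-3519/8000) / (-3519/400) = 1/20 ✓

α = 1/20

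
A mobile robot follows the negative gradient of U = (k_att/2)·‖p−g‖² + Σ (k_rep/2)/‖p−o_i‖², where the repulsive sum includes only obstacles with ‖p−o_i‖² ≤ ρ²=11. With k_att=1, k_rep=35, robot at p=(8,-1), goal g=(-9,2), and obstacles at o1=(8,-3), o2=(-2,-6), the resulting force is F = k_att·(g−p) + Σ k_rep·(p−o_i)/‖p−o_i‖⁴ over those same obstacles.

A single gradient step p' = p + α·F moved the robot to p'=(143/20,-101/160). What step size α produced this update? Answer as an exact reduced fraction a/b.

α = 1/20

F_att = 1·(g−p) = 1·(-17,3) = (-17.0000,3.0000)
o1: d²=4 ≤ ρ²=11; F_rep = 35·(0,2)/4² = (0.0000,4.3750)
o2: d²=125 > ρ²=11 → inactive
F = F_att + ΣF_rep = (-17.0000,7.3750)
Δp = p'−p = (-0.8500,0.3688); α = Δx/Fx = (-17/20) / (-17) = 1/20
check: Δy/Fy = (59/160) / (59/8) = 1/20 ✓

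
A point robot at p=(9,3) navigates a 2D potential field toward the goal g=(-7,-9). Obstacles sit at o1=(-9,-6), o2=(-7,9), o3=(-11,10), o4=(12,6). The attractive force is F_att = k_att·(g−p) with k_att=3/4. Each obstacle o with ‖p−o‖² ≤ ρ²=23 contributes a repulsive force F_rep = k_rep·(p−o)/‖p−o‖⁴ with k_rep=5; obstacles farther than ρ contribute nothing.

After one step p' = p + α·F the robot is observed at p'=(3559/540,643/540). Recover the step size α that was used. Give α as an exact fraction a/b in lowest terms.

α = 1/5

F_att = 3/4·(g−p) = 3/4·(-16,-12) = (-12.0000,-9.0000)
o1: d²=405 > ρ²=23 → inactive
o2: d²=292 > ρ²=23 → inactive
o3: d²=449 > ρ²=23 → inactive
o4: d²=18 ≤ ρ²=23; F_rep = 5·(-3,-3)/18² = (-0.0463,-0.0463)
F = F_att + ΣF_rep = (-12.0463,-9.0463)
Δp = p'−p = (-2.4093,-1.8093); α = Δx/Fx = (-1301/540) / (-1301/108) = 1/5
check: Δy/Fy = (-977/540) / (-977/108) = 1/5 ✓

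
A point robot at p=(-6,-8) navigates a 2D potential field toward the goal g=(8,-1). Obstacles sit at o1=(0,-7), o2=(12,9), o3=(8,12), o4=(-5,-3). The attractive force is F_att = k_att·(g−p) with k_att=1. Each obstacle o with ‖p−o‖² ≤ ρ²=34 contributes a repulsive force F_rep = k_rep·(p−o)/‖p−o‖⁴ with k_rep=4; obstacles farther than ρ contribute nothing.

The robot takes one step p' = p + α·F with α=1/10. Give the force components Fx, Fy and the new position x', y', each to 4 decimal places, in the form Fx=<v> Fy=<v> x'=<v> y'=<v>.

Fx=13.9941 Fy=6.9704 x'=-4.6006 y'=-7.3030

F_att = 1·(g−p) = 1·(14,7) = (14.0000,7.0000)
o1: d²=37 > ρ²=34 → inactive
o2: d²=613 > ρ²=34 → inactive
o3: d²=596 > ρ²=34 → inactive
o4: d²=26 ≤ ρ²=34; F_rep = 4·(-1,-5)/26² = (-0.0059,-0.0296)
F = F_att + ΣF_rep = (13.9941,6.9704)
p' = p + 1/10·F = (-4.6006,-7.3030)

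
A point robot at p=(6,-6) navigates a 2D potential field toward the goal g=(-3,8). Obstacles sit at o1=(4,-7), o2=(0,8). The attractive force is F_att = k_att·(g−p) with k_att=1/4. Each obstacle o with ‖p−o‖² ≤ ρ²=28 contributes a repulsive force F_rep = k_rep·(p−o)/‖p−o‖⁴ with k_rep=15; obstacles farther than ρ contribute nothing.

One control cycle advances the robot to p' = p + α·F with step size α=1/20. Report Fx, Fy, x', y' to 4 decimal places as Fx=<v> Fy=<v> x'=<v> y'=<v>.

Fx=-1.0500 Fy=4.1000 x'=5.9475 y'=-5.7950

F_att = 1/4·(g−p) = 1/4·(-9,14) = (-2.2500,3.5000)
o1: d²=5 ≤ ρ²=28; F_rep = 15·(2,1)/5² = (1.2000,0.6000)
o2: d²=232 > ρ²=28 → inactive
F = F_att + ΣF_rep = (-1.0500,4.1000)
p' = p + 1/20·F = (5.9475,-5.7950)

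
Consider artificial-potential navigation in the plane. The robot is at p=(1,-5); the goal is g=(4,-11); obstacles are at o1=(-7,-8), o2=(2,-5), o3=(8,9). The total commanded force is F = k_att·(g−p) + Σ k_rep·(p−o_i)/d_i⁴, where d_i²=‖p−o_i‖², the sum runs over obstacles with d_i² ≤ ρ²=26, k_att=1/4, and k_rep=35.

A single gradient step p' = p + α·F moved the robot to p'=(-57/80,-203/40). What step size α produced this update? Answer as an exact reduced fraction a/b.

F_att = 1/4·(g−p) = 1/4·(3,-6) = (0.7500,-1.5000)
o1: d²=73 > ρ²=26 → inactive
o2: d²=1 ≤ ρ²=26; F_rep = 35·(-1,0)/1² = (-35.0000,0.0000)
o3: d²=245 > ρ²=26 → inactive
F = F_att + ΣF_rep = (-34.2500,-1.5000)
Δp = p'−p = (-1.7125,-0.0750); α = Δx/Fx = (-137/80) / (-137/4) = 1/20
check: Δy/Fy = (-3/40) / (-3/2) = 1/20 ✓

α = 1/20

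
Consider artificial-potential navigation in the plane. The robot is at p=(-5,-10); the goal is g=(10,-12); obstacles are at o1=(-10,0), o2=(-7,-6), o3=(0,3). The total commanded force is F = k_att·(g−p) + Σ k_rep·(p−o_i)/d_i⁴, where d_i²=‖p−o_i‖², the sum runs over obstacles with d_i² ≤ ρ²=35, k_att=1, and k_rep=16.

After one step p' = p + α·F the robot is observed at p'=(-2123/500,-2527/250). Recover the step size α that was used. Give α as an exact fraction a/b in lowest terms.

F_att = 1·(g−p) = 1·(15,-2) = (15.0000,-2.0000)
o1: d²=125 > ρ²=35 → inactive
o2: d²=20 ≤ ρ²=35; F_rep = 16·(2,-4)/20² = (0.0800,-0.1600)
o3: d²=194 > ρ²=35 → inactive
F = F_att + ΣF_rep = (15.0800,-2.1600)
Δp = p'−p = (0.7540,-0.1080); α = Δx/Fx = (377/500) / (377/25) = 1/20
check: Δy/Fy = (-27/250) / (-54/25) = 1/20 ✓

α = 1/20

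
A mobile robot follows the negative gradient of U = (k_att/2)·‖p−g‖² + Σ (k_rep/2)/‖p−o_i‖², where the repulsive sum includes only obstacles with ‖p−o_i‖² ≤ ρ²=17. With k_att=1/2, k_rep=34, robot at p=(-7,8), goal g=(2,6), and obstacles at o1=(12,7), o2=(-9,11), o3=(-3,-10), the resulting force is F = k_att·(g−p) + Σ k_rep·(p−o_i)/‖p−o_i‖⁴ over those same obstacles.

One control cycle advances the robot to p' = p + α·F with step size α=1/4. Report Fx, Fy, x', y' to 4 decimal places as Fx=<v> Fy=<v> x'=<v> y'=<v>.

Fx=4.9024 Fy=-1.6036 x'=-5.7744 y'=7.5991

F_att = 1/2·(g−p) = 1/2·(9,-2) = (4.5000,-1.0000)
o1: d²=362 > ρ²=17 → inactive
o2: d²=13 ≤ ρ²=17; F_rep = 34·(2,-3)/13² = (0.4024,-0.6036)
o3: d²=340 > ρ²=17 → inactive
F = F_att + ΣF_rep = (4.9024,-1.6036)
p' = p + 1/4·F = (-5.7744,7.5991)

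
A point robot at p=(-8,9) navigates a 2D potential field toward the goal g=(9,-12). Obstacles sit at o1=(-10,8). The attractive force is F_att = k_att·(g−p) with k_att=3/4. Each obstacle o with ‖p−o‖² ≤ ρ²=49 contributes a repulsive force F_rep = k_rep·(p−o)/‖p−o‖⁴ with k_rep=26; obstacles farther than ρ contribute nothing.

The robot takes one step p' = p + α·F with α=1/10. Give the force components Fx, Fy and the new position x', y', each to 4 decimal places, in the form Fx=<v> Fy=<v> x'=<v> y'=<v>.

Fx=14.8300 Fy=-14.7100 x'=-6.5170 y'=7.5290

F_att = 3/4·(g−p) = 3/4·(17,-21) = (12.7500,-15.7500)
o1: d²=5 ≤ ρ²=49; F_rep = 26·(2,1)/5² = (2.0800,1.0400)
F = F_att + ΣF_rep = (14.8300,-14.7100)
p' = p + 1/10·F = (-6.5170,7.5290)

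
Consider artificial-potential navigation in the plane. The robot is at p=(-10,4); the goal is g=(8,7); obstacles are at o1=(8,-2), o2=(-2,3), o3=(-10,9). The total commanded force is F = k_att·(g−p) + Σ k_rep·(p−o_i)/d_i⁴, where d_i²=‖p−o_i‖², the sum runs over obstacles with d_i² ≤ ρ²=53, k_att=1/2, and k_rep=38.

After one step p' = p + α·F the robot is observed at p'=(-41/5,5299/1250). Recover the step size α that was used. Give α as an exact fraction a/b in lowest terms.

α = 1/5

F_att = 1/2·(g−p) = 1/2·(18,3) = (9.0000,1.5000)
o1: d²=360 > ρ²=53 → inactive
o2: d²=65 > ρ²=53 → inactive
o3: d²=25 ≤ ρ²=53; F_rep = 38·(0,-5)/25² = (0.0000,-0.3040)
F = F_att + ΣF_rep = (9.0000,1.1960)
Δp = p'−p = (1.8000,0.2392); α = Δx/Fx = (9/5) / (9) = 1/5
check: Δy/Fy = (299/1250) / (299/250) = 1/5 ✓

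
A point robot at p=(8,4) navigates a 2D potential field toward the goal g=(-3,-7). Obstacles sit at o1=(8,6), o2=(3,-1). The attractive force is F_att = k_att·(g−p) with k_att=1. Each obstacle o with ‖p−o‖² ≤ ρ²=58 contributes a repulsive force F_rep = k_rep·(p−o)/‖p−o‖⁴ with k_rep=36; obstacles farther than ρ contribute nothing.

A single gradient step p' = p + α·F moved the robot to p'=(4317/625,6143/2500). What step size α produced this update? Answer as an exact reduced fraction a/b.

α = 1/10

F_att = 1·(g−p) = 1·(-11,-11) = (-11.0000,-11.0000)
o1: d²=4 ≤ ρ²=58; F_rep = 36·(0,-2)/4² = (0.0000,-4.5000)
o2: d²=50 ≤ ρ²=58; F_rep = 36·(5,5)/50² = (0.0720,0.0720)
F = F_att + ΣF_rep = (-10.9280,-15.4280)
Δp = p'−p = (-1.0928,-1.5428); α = Δx/Fx = (-683/625) / (-1366/125) = 1/10
check: Δy/Fy = (-3857/2500) / (-3857/250) = 1/10 ✓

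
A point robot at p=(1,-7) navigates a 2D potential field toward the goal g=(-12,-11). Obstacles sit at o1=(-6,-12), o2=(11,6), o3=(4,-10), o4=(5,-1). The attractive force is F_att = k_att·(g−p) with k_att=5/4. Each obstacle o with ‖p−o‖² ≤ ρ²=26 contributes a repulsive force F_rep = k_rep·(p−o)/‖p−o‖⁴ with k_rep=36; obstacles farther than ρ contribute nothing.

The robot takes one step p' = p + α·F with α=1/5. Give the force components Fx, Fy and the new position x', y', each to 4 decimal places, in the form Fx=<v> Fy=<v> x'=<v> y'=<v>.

F_att = 5/4·(g−p) = 5/4·(-13,-4) = (-16.2500,-5.0000)
o1: d²=74 > ρ²=26 → inactive
o2: d²=269 > ρ²=26 → inactive
o3: d²=18 ≤ ρ²=26; F_rep = 36·(-3,3)/18² = (-0.3333,0.3333)
o4: d²=52 > ρ²=26 → inactive
F = F_att + ΣF_rep = (-16.5833,-4.6667)
p' = p + 1/5·F = (-2.3167,-7.9333)

Fx=-16.5833 Fy=-4.6667 x'=-2.3167 y'=-7.9333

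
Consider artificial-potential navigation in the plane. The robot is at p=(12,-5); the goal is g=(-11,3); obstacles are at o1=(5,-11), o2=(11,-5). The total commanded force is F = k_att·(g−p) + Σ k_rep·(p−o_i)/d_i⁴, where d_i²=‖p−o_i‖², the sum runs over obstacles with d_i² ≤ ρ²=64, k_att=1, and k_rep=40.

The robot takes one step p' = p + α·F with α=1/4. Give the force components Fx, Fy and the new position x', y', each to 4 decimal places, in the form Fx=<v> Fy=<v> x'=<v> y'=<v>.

Fx=17.0000 Fy=8.0000 x'=16.2500 y'=-3.0000

F_att = 1·(g−p) = 1·(-23,8) = (-23.0000,8.0000)
o1: d²=85 > ρ²=64 → inactive
o2: d²=1 ≤ ρ²=64; F_rep = 40·(1,0)/1² = (40.0000,0.0000)
F = F_att + ΣF_rep = (17.0000,8.0000)
p' = p + 1/4·F = (16.2500,-3.0000)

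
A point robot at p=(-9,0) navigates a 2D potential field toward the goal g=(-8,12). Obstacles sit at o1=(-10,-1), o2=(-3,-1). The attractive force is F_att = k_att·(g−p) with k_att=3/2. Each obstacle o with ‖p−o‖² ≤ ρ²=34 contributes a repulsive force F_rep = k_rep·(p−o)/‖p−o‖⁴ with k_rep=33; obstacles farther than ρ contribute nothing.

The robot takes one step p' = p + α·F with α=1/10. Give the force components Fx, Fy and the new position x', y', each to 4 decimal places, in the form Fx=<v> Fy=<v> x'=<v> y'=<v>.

Fx=9.7500 Fy=26.2500 x'=-8.0250 y'=2.6250

F_att = 3/2·(g−p) = 3/2·(1,12) = (1.5000,18.0000)
o1: d²=2 ≤ ρ²=34; F_rep = 33·(1,1)/2² = (8.2500,8.2500)
o2: d²=37 > ρ²=34 → inactive
F = F_att + ΣF_rep = (9.7500,26.2500)
p' = p + 1/10·F = (-8.0250,2.6250)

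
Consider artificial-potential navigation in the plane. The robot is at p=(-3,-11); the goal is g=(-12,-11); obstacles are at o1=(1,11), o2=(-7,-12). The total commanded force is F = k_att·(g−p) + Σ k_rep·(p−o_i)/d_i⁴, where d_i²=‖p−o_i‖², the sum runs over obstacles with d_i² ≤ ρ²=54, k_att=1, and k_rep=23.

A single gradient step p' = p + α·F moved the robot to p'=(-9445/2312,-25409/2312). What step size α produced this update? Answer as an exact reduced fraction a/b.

α = 1/8

F_att = 1·(g−p) = 1·(-9,0) = (-9.0000,0.0000)
o1: d²=500 > ρ²=54 → inactive
o2: d²=17 ≤ ρ²=54; F_rep = 23·(4,1)/17² = (0.3183,0.0796)
F = F_att + ΣF_rep = (-8.6817,0.0796)
Δp = p'−p = (-1.0852,0.0099); α = Δx/Fx = (-2509/2312) / (-2509/289) = 1/8
check: Δy/Fy = (23/2312) / (23/289) = 1/8 ✓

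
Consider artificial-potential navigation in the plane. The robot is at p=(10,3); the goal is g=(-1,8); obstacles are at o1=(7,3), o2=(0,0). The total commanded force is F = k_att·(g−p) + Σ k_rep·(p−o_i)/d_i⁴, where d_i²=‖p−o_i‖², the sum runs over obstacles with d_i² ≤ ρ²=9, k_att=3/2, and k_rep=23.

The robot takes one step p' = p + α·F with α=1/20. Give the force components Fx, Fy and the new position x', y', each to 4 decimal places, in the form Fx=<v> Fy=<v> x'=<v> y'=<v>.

Fx=-15.6481 Fy=7.5000 x'=9.2176 y'=3.3750

F_att = 3/2·(g−p) = 3/2·(-11,5) = (-16.5000,7.5000)
o1: d²=9 ≤ ρ²=9; F_rep = 23·(3,0)/9² = (0.8519,0.0000)
o2: d²=109 > ρ²=9 → inactive
F = F_att + ΣF_rep = (-15.6481,7.5000)
p' = p + 1/20·F = (9.2176,3.3750)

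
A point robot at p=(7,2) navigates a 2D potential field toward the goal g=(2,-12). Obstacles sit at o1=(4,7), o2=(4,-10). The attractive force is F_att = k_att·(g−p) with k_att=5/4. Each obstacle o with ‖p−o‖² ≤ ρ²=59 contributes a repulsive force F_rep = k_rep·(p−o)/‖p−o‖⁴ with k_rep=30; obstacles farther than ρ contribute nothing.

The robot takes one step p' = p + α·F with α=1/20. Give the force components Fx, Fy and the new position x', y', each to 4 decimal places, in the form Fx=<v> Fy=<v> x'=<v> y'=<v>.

F_att = 5/4·(g−p) = 5/4·(-5,-14) = (-6.2500,-17.5000)
o1: d²=34 ≤ ρ²=59; F_rep = 30·(3,-5)/34² = (0.0779,-0.1298)
o2: d²=153 > ρ²=59 → inactive
F = F_att + ΣF_rep = (-6.1721,-17.6298)
p' = p + 1/20·F = (6.6914,1.1185)

Fx=-6.1721 Fy=-17.6298 x'=6.6914 y'=1.1185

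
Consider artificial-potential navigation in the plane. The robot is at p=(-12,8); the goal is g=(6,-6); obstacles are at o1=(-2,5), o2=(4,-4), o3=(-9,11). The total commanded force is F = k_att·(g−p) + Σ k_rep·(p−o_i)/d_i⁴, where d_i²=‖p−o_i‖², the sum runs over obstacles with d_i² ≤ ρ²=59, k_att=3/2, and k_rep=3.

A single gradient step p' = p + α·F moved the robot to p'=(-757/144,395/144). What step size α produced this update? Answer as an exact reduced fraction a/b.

α = 1/4

F_att = 3/2·(g−p) = 3/2·(18,-14) = (27.0000,-21.0000)
o1: d²=109 > ρ²=59 → inactive
o2: d²=400 > ρ²=59 → inactive
o3: d²=18 ≤ ρ²=59; F_rep = 3·(-3,-3)/18² = (-0.0278,-0.0278)
F = F_att + ΣF_rep = (26.9722,-21.0278)
Δp = p'−p = (6.7431,-5.2569); α = Δx/Fx = (971/144) / (971/36) = 1/4
check: Δy/Fy = (-757/144) / (-757/36) = 1/4 ✓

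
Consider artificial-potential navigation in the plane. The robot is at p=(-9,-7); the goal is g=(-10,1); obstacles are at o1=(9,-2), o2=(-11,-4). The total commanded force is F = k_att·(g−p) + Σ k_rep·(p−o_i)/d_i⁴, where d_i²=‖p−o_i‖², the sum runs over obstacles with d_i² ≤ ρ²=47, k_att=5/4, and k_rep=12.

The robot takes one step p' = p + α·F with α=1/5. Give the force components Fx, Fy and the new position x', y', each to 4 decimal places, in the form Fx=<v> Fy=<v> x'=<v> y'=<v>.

F_att = 5/4·(g−p) = 5/4·(-1,8) = (-1.2500,10.0000)
o1: d²=349 > ρ²=47 → inactive
o2: d²=13 ≤ ρ²=47; F_rep = 12·(2,-3)/13² = (0.1420,-0.2130)
F = F_att + ΣF_rep = (-1.1080,9.7870)
p' = p + 1/5·F = (-9.2216,-5.0426)

Fx=-1.1080 Fy=9.7870 x'=-9.2216 y'=-5.0426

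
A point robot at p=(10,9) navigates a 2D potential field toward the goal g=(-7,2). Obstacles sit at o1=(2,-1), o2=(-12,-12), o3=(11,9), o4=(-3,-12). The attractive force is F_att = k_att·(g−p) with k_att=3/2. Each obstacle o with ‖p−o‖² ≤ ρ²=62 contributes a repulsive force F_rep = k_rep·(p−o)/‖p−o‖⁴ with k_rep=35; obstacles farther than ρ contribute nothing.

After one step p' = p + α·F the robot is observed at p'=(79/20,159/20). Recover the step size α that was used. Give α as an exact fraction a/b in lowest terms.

F_att = 3/2·(g−p) = 3/2·(-17,-7) = (-25.5000,-10.5000)
o1: d²=164 > ρ²=62 → inactive
o2: d²=925 > ρ²=62 → inactive
o3: d²=1 ≤ ρ²=62; F_rep = 35·(-1,0)/1² = (-35.0000,0.0000)
o4: d²=610 > ρ²=62 → inactive
F = F_att + ΣF_rep = (-60.5000,-10.5000)
Δp = p'−p = (-6.0500,-1.0500); α = Δx/Fx = (-121/20) / (-121/2) = 1/10
check: Δy/Fy = (-21/20) / (-21/2) = 1/10 ✓

α = 1/10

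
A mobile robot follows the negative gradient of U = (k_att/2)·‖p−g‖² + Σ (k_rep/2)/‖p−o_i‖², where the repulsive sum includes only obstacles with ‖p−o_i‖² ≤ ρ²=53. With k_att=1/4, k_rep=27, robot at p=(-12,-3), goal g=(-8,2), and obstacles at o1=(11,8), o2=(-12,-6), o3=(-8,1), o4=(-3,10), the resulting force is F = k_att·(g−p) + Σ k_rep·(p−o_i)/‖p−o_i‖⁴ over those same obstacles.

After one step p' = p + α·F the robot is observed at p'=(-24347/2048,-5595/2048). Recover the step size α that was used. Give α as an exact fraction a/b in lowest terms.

F_att = 1/4·(g−p) = 1/4·(4,5) = (1.0000,1.2500)
o1: d²=650 > ρ²=53 → inactive
o2: d²=9 ≤ ρ²=53; F_rep = 27·(0,3)/9² = (0.0000,1.0000)
o3: d²=32 ≤ ρ²=53; F_rep = 27·(-4,-4)/32² = (-0.1055,-0.1055)
o4: d²=250 > ρ²=53 → inactive
F = F_att + ΣF_rep = (0.8945,2.1445)
Δp = p'−p = (0.1118,0.2681); α = Δx/Fx = (229/2048) / (229/256) = 1/8
check: Δy/Fy = (549/2048) / (549/256) = 1/8 ✓

α = 1/8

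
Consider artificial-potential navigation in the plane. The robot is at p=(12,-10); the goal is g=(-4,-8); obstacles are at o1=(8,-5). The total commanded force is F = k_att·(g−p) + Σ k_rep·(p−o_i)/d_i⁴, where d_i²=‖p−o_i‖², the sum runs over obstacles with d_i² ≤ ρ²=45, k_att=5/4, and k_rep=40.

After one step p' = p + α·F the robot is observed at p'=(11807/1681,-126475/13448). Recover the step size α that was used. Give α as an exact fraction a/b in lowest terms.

α = 1/4

F_att = 5/4·(g−p) = 5/4·(-16,2) = (-20.0000,2.5000)
o1: d²=41 ≤ ρ²=45; F_rep = 40·(4,-5)/41² = (0.0952,-0.1190)
F = F_att + ΣF_rep = (-19.9048,2.3810)
Δp = p'−p = (-4.9762,0.5953); α = Δx/Fx = (-8365/1681) / (-33460/1681) = 1/4
check: Δy/Fy = (8005/13448) / (8005/3362) = 1/4 ✓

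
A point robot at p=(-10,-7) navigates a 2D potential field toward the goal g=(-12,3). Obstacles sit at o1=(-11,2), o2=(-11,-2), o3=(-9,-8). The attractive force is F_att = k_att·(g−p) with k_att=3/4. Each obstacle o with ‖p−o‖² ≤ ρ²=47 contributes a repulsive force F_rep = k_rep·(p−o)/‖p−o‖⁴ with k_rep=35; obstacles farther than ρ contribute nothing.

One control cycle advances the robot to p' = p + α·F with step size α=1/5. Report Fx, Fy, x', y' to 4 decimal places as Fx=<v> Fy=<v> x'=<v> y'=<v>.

F_att = 3/4·(g−p) = 3/4·(-2,10) = (-1.5000,7.5000)
o1: d²=82 > ρ²=47 → inactive
o2: d²=26 ≤ ρ²=47; F_rep = 35·(1,-5)/26² = (0.0518,-0.2589)
o3: d²=2 ≤ ρ²=47; F_rep = 35·(-1,1)/2² = (-8.7500,8.7500)
F = F_att + ΣF_rep = (-10.1982,15.9911)
p' = p + 1/5·F = (-12.0396,-3.8018)

Fx=-10.1982 Fy=15.9911 x'=-12.0396 y'=-3.8018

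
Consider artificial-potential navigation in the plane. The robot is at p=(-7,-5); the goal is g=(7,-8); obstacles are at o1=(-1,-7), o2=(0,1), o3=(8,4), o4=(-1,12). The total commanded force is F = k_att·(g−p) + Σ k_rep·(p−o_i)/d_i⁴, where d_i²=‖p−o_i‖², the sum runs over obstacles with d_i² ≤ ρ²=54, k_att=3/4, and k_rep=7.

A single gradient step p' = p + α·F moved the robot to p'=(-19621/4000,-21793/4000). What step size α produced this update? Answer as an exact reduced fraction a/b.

α = 1/5

F_att = 3/4·(g−p) = 3/4·(14,-3) = (10.5000,-2.2500)
o1: d²=40 ≤ ρ²=54; F_rep = 7·(-6,2)/40² = (-0.0262,0.0088)
o2: d²=85 > ρ²=54 → inactive
o3: d²=306 > ρ²=54 → inactive
o4: d²=325 > ρ²=54 → inactive
F = F_att + ΣF_rep = (10.4738,-2.2412)
Δp = p'−p = (2.0947,-0.4482); α = Δx/Fx = (8379/4000) / (8379/800) = 1/5
check: Δy/Fy = (-1793/4000) / (-1793/800) = 1/5 ✓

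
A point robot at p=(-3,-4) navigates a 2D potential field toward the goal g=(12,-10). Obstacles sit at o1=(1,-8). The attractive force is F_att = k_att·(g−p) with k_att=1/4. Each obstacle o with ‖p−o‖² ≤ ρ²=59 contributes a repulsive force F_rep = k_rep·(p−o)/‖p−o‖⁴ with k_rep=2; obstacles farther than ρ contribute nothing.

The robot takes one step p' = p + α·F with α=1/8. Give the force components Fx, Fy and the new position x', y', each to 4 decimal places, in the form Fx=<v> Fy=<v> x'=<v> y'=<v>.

F_att = 1/4·(g−p) = 1/4·(15,-6) = (3.7500,-1.5000)
o1: d²=32 ≤ ρ²=59; F_rep = 2·(-4,4)/32² = (-0.0078,0.0078)
F = F_att + ΣF_rep = (3.7422,-1.4922)
p' = p + 1/8·F = (-2.5322,-4.1865)

Fx=3.7422 Fy=-1.4922 x'=-2.5322 y'=-4.1865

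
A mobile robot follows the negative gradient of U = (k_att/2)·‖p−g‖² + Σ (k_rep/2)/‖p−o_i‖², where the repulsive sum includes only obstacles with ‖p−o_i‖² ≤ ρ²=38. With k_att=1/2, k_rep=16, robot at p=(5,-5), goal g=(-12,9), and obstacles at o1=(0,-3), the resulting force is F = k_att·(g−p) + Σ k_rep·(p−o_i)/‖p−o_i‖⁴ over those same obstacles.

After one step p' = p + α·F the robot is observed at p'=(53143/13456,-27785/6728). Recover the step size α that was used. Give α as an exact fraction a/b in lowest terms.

α = 1/8

F_att = 1/2·(g−p) = 1/2·(-17,14) = (-8.5000,7.0000)
o1: d²=29 ≤ ρ²=38; F_rep = 16·(5,-2)/29² = (0.0951,-0.0380)
F = F_att + ΣF_rep = (-8.4049,6.9620)
Δp = p'−p = (-1.0506,0.8702); α = Δx/Fx = (-14137/13456) / (-14137/1682) = 1/8
check: Δy/Fy = (5855/6728) / (5855/841) = 1/8 ✓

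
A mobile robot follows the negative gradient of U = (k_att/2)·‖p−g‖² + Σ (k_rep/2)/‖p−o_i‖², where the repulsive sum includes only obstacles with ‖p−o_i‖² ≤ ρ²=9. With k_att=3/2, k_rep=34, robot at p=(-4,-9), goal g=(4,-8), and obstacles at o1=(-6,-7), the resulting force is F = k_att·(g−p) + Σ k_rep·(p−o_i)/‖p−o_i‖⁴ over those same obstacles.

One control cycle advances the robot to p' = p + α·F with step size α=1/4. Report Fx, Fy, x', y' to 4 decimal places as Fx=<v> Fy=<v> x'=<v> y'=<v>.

F_att = 3/2·(g−p) = 3/2·(8,1) = (12.0000,1.5000)
o1: d²=8 ≤ ρ²=9; F_rep = 34·(2,-2)/8² = (1.0625,-1.0625)
F = F_att + ΣF_rep = (13.0625,0.4375)
p' = p + 1/4·F = (-0.7344,-8.8906)

Fx=13.0625 Fy=0.4375 x'=-0.7344 y'=-8.8906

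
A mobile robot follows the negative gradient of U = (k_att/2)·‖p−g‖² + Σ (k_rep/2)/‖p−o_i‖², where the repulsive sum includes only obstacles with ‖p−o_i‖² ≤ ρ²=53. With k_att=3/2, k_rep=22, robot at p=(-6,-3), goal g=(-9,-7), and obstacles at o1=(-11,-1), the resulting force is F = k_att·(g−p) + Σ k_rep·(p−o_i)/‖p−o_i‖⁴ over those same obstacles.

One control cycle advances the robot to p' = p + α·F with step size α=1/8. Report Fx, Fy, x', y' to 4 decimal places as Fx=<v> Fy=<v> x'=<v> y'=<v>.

F_att = 3/2·(g−p) = 3/2·(-3,-4) = (-4.5000,-6.0000)
o1: d²=29 ≤ ρ²=53; F_rep = 22·(5,-2)/29² = (0.1308,-0.0523)
F = F_att + ΣF_rep = (-4.3692,-6.0523)
p' = p + 1/8·F = (-6.5462,-3.7565)

Fx=-4.3692 Fy=-6.0523 x'=-6.5462 y'=-3.7565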